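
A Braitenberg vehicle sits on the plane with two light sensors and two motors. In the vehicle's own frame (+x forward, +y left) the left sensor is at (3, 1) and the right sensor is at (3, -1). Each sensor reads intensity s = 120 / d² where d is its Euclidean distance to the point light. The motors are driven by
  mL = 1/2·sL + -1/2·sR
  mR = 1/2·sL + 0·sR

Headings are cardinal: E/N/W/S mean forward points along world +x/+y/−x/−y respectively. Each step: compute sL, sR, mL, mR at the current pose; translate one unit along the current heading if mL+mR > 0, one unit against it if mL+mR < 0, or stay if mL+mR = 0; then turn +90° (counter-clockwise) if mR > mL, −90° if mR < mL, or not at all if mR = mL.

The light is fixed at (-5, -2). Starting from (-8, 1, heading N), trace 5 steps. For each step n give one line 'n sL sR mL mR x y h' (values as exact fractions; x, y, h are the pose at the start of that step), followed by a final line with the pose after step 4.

0 30/13 3 -9/26 15/13 -8 1 N
1 8/3 120/61 64/183 4/3 -8 2 W
2 12 60/13 48/13 6 -9 2 S
3 120/17 24 -144/17 60/17 -9 1 E
4 5/3 30/13 -25/78 5/6 -10 1 N
final -10 2 W

n=0: pose=(-8,1,N); sL=30/13, sR=3; mL=-9/26, mR=15/13; mL+mR=21/26 → advance +1; mR−mL=3/2 → turn +1·90°
n=1: pose=(-8,2,W); sL=8/3, sR=120/61; mL=64/183, mR=4/3; mL+mR=308/183 → advance +1; mR−mL=60/61 → turn +1·90°
n=2: pose=(-9,2,S); sL=12, sR=60/13; mL=48/13, mR=6; mL+mR=126/13 → advance +1; mR−mL=30/13 → turn +1·90°
n=3: pose=(-9,1,E); sL=120/17, sR=24; mL=-144/17, mR=60/17; mL+mR=-84/17 → advance -1; mR−mL=12 → turn +1·90°
n=4: pose=(-10,1,N); sL=5/3, sR=30/13; mL=-25/78, mR=5/6; mL+mR=20/39 → advance +1; mR−mL=15/13 → turn +1·90°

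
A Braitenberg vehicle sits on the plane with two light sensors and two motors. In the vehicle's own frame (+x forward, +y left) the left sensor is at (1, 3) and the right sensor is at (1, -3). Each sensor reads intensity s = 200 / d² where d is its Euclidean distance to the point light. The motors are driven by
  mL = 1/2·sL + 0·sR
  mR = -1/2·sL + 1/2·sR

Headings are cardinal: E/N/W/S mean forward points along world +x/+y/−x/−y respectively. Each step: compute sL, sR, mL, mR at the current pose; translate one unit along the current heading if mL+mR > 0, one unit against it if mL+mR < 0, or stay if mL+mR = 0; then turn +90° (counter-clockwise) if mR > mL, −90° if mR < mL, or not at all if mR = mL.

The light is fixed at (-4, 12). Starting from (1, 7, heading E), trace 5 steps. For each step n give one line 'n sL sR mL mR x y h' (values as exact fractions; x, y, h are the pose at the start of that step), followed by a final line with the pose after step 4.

n=0: pose=(1,7,E); sL=5, sR=2; mL=5/2, mR=-3/2; mL+mR=1 → advance +1; mR−mL=-4 → turn -1·90°
n=1: pose=(2,7,S); sL=200/117, sR=40/9; mL=100/117, mR=160/117; mL+mR=20/9 → advance +1; mR−mL=20/39 → turn +1·90°
n=2: pose=(2,6,E); sL=100/29, sR=20/13; mL=50/29, mR=-360/377; mL+mR=10/13 → advance +1; mR−mL=-1010/377 → turn -1·90°
n=3: pose=(3,6,S); sL=200/149, sR=40/13; mL=100/149, mR=1680/1937; mL+mR=20/13 → advance +1; mR−mL=380/1937 → turn +1·90°
n=4: pose=(3,5,E); sL=5/2, sR=50/41; mL=5/4, mR=-105/164; mL+mR=25/41 → advance +1; mR−mL=-155/82 → turn -1·90°

0 5 2 5/2 -3/2 1 7 E
1 200/117 40/9 100/117 160/117 2 7 S
2 100/29 20/13 50/29 -360/377 2 6 E
3 200/149 40/13 100/149 1680/1937 3 6 S
4 5/2 50/41 5/4 -105/164 3 5 E
final 4 5 S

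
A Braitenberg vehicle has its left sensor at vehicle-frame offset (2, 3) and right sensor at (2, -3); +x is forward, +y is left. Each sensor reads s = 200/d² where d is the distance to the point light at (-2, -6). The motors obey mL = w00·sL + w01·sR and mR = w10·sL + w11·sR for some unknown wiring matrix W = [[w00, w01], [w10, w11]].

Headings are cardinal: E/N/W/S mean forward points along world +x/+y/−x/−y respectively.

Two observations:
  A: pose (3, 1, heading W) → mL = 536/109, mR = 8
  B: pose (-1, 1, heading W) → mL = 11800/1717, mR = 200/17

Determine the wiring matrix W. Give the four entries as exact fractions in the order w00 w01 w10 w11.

1/2 1/2 1 0

obs A: pose=(3,1,W) → sL=8, sR=200/109, mL=536/109, mR=8
obs B: pose=(-1,1,W) → sL=200/17, sR=200/101, mL=11800/1717, mR=200/17
sensor matrix S = [[8, 200/109], [200/17, 200/101]]; det S = -1075200/187153
solve [mL_A; mL_B] = S·[w00; w01] and [mR_A; mR_B] = S·[w10; w11]:
  w00 = 1/2, w01 = 1/2, w10 = 1, w11 = 0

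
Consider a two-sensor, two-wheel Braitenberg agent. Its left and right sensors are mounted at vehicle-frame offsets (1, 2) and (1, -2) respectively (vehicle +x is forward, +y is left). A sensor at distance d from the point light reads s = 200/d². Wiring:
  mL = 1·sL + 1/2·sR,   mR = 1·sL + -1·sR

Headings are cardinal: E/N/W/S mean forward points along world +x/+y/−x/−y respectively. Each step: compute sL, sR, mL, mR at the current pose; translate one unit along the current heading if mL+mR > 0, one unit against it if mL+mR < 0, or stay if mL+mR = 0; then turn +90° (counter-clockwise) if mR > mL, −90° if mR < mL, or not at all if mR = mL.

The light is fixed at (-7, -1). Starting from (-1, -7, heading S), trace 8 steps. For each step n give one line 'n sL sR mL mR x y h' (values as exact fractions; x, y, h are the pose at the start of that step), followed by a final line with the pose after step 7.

0 200/113 40/13 4860/1469 -1920/1469 -1 -7 S
1 100/53 4 206/53 -112/53 -1 -8 W
2 40/9 40/17 860/153 320/153 -2 -8 N
3 50/13 2 63/13 24/13 -2 -7 E
4 200/113 40/13 4860/1469 -1920/1469 -1 -7 S
5 100/53 4 206/53 -112/53 -1 -8 W
6 40/9 40/17 860/153 320/153 -2 -8 N
7 50/13 2 63/13 24/13 -2 -7 E
final -1 -7 S

n=0: pose=(-1,-7,S); sL=200/113, sR=40/13; mL=4860/1469, mR=-1920/1469; mL+mR=2940/1469 → advance +1; mR−mL=-60/13 → turn -1·90°
n=1: pose=(-1,-8,W); sL=100/53, sR=4; mL=206/53, mR=-112/53; mL+mR=94/53 → advance +1; mR−mL=-6 → turn -1·90°
n=2: pose=(-2,-8,N); sL=40/9, sR=40/17; mL=860/153, mR=320/153; mL+mR=1180/153 → advance +1; mR−mL=-60/17 → turn -1·90°
n=3: pose=(-2,-7,E); sL=50/13, sR=2; mL=63/13, mR=24/13; mL+mR=87/13 → advance +1; mR−mL=-3 → turn -1·90°
n=4: pose=(-1,-7,S); sL=200/113, sR=40/13; mL=4860/1469, mR=-1920/1469; mL+mR=2940/1469 → advance +1; mR−mL=-60/13 → turn -1·90°
n=5: pose=(-1,-8,W); sL=100/53, sR=4; mL=206/53, mR=-112/53; mL+mR=94/53 → advance +1; mR−mL=-6 → turn -1·90°
n=6: pose=(-2,-8,N); sL=40/9, sR=40/17; mL=860/153, mR=320/153; mL+mR=1180/153 → advance +1; mR−mL=-60/17 → turn -1·90°
n=7: pose=(-2,-7,E); sL=50/13, sR=2; mL=63/13, mR=24/13; mL+mR=87/13 → advance +1; mR−mL=-3 → turn -1·90°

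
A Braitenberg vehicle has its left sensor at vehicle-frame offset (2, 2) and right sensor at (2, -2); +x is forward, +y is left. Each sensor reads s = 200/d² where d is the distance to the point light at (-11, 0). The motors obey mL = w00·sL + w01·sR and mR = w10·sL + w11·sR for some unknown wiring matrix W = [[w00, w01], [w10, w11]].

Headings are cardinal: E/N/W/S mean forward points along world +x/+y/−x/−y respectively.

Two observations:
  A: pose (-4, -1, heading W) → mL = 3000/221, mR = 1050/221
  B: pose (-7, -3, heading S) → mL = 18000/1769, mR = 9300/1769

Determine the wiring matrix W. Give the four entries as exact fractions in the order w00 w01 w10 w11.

obs A: pose=(-4,-1,W) → sL=100/17, sR=100/13, mL=3000/221, mR=1050/221
obs B: pose=(-7,-3,S) → sL=200/61, sR=200/29, mL=18000/1769, mR=9300/1769
sensor matrix S = [[100/17, 100/13], [200/61, 200/29]]; det S = 6000000/390949
solve [mL_A; mL_B] = S·[w00; w01] and [mR_A; mR_B] = S·[w10; w11]:
  w00 = 1, w01 = 1, w10 = -1/2, w11 = 1

1 1 -1/2 1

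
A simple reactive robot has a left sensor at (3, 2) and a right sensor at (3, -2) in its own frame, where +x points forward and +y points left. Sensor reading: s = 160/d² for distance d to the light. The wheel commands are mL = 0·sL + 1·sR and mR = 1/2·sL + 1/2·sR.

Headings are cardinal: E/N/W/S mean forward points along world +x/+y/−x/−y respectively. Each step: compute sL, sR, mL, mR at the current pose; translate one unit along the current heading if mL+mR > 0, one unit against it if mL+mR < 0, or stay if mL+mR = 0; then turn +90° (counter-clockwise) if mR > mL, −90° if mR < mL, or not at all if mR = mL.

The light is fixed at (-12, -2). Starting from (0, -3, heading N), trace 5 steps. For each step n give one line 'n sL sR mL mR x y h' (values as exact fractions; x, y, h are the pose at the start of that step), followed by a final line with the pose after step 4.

0 20/13 4/5 4/5 76/65 0 -3 N
1 32/17 32/17 32/17 32/17 0 -2 W
2 40/17 40/17 40/17 40/17 -1 -2 W
3 160/53 160/53 160/53 160/53 -2 -2 W
4 4 4 4 4 -3 -2 W
final -4 -2 W

n=0: pose=(0,-3,N); sL=20/13, sR=4/5; mL=4/5, mR=76/65; mL+mR=128/65 → advance +1; mR−mL=24/65 → turn +1·90°
n=1: pose=(0,-2,W); sL=32/17, sR=32/17; mL=32/17, mR=32/17; mL+mR=64/17 → advance +1; mR−mL=0 → turn +0·90°
n=2: pose=(-1,-2,W); sL=40/17, sR=40/17; mL=40/17, mR=40/17; mL+mR=80/17 → advance +1; mR−mL=0 → turn +0·90°
n=3: pose=(-2,-2,W); sL=160/53, sR=160/53; mL=160/53, mR=160/53; mL+mR=320/53 → advance +1; mR−mL=0 → turn +0·90°
n=4: pose=(-3,-2,W); sL=4, sR=4; mL=4, mR=4; mL+mR=8 → advance +1; mR−mL=0 → turn +0·90°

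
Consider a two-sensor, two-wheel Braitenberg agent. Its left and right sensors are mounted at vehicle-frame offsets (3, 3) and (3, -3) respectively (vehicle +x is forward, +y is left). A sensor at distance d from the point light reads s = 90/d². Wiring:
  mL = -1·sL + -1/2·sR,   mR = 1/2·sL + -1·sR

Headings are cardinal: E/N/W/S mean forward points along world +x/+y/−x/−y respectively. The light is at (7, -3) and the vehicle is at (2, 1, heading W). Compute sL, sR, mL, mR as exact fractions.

18/13 90/113 -2619/1469 -153/1469

left sensor world pos  = (-1, -2); dL² = 65
right sensor world pos = (-1, 4); dR² = 113
sL = 90/65 = 18/13
sR = 90/113 = 90/113
mL = -1·sL + -1/2·sR = -2619/1469
mR = 1/2·sL + -1·sR = -153/1469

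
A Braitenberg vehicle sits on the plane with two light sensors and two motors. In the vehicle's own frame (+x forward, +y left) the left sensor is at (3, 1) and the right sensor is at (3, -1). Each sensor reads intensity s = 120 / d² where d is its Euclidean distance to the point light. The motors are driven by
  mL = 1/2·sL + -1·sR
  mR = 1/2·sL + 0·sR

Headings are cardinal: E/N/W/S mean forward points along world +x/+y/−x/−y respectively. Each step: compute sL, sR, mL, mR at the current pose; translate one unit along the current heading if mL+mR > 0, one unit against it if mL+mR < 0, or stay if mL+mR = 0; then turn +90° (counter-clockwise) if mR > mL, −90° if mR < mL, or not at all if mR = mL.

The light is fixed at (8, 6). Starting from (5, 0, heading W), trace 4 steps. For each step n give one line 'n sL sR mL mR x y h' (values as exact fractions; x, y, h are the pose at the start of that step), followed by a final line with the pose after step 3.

n=0: pose=(5,0,W); sL=24/17, sR=120/61; mL=-1308/1037, mR=12/17; mL+mR=-576/1037 → advance -1; mR−mL=120/61 → turn +1·90°
n=1: pose=(6,0,S); sL=60/41, sR=4/3; mL=-74/123, mR=30/41; mL+mR=16/123 → advance +1; mR−mL=4/3 → turn +1·90°
n=2: pose=(6,-1,E); sL=120/37, sR=24/13; mL=-108/481, mR=60/37; mL+mR=672/481 → advance +1; mR−mL=24/13 → turn +1·90°
n=3: pose=(7,-1,N); sL=6, sR=15/2; mL=-9/2, mR=3; mL+mR=-3/2 → advance -1; mR−mL=15/2 → turn +1·90°

0 24/17 120/61 -1308/1037 12/17 5 0 W
1 60/41 4/3 -74/123 30/41 6 0 S
2 120/37 24/13 -108/481 60/37 6 -1 E
3 6 15/2 -9/2 3 7 -1 N
final 7 -2 W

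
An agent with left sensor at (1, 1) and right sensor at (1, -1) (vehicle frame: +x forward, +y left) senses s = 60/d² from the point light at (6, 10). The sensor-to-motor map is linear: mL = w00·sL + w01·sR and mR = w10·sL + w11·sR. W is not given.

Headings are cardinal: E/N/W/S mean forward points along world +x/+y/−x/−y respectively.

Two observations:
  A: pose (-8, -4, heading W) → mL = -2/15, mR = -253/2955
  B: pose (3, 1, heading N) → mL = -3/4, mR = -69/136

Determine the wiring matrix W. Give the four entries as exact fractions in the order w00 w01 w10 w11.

obs A: pose=(-8,-4,W) → sL=2/15, sR=30/197, mL=-2/15, mR=-253/2955
obs B: pose=(3,1,N) → sL=3/4, sR=15/17, mL=-3/4, mR=-69/136
sensor matrix S = [[2/15, 30/197], [3/4, 15/17]]; det S = 23/6698
solve [mL_A; mL_B] = S·[w00; w01] and [mR_A; mR_B] = S·[w10; w11]:
  w00 = -1, w01 = 0, w10 = 1/2, w11 = -1

-1 0 1/2 -1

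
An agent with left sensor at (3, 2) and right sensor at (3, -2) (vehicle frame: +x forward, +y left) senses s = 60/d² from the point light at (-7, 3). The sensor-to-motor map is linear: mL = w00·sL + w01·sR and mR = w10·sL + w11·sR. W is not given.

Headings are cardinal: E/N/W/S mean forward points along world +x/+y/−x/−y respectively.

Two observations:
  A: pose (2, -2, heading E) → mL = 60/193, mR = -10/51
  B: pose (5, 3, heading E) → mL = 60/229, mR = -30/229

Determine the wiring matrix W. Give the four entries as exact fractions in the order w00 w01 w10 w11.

0 1 -1/2 0

obs A: pose=(2,-2,E) → sL=20/51, sR=60/193, mL=60/193, mR=-10/51
obs B: pose=(5,3,E) → sL=60/229, sR=60/229, mL=60/229, mR=-30/229
sensor matrix S = [[20/51, 60/193], [60/229, 60/229]]; det S = 16000/751349
solve [mL_A; mL_B] = S·[w00; w01] and [mR_A; mR_B] = S·[w10; w11]:
  w00 = 0, w01 = 1, w10 = -1/2, w11 = 0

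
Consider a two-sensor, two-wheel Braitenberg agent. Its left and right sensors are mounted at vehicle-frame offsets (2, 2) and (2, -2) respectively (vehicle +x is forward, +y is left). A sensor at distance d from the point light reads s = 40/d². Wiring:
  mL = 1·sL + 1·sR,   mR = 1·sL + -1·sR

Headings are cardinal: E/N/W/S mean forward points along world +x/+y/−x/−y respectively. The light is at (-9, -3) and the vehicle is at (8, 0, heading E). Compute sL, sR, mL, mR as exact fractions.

left sensor world pos  = (10, 2); dL² = 386
right sensor world pos = (10, -2); dR² = 362
sL = 40/386 = 20/193
sR = 40/362 = 20/181
mL = 1·sL + 1·sR = 7480/34933
mR = 1·sL + -1·sR = -240/34933

20/193 20/181 7480/34933 -240/34933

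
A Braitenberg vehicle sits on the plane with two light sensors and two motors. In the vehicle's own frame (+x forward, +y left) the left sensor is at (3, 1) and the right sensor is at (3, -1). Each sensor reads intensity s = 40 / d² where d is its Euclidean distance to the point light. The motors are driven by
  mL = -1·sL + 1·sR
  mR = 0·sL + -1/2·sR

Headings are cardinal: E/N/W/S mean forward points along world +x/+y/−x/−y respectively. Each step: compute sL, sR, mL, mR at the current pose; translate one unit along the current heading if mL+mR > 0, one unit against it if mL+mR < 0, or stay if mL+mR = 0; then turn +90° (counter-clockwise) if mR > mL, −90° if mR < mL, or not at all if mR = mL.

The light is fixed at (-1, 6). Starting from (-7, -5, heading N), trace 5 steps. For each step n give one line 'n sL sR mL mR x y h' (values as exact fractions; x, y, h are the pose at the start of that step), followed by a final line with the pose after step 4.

n=0: pose=(-7,-5,N); sL=40/113, sR=40/89; mL=960/10057, mR=-20/89; mL+mR=-1300/10057 → advance -1; mR−mL=-3220/10057 → turn -1·90°
n=1: pose=(-7,-6,E); sL=4/13, sR=20/89; mL=-96/1157, mR=-10/89; mL+mR=-226/1157 → advance -1; mR−mL=-34/1157 → turn -1·90°
n=2: pose=(-8,-6,S); sL=40/261, sR=40/289; mL=-1120/75429, mR=-20/289; mL+mR=-6340/75429 → advance -1; mR−mL=-4100/75429 → turn -1·90°
n=3: pose=(-8,-5,W); sL=10/61, sR=1/5; mL=11/305, mR=-1/10; mL+mR=-39/610 → advance -1; mR−mL=-83/610 → turn -1·90°
n=4: pose=(-7,-5,N); sL=40/113, sR=40/89; mL=960/10057, mR=-20/89; mL+mR=-1300/10057 → advance -1; mR−mL=-3220/10057 → turn -1·90°

0 40/113 40/89 960/10057 -20/89 -7 -5 N
1 4/13 20/89 -96/1157 -10/89 -7 -6 E
2 40/261 40/289 -1120/75429 -20/289 -8 -6 S
3 10/61 1/5 11/305 -1/10 -8 -5 W
4 40/113 40/89 960/10057 -20/89 -7 -5 N
final -7 -6 E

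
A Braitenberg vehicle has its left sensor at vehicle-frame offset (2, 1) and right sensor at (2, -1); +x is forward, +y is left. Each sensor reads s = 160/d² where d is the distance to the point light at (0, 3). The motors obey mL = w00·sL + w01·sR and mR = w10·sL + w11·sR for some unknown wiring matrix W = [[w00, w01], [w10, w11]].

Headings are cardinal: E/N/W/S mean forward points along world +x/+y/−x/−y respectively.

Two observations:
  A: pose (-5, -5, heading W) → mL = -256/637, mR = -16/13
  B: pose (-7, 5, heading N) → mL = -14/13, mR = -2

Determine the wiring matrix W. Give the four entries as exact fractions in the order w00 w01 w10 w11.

obs A: pose=(-5,-5,W) → sL=16/13, sR=80/49, mL=-256/637, mR=-16/13
obs B: pose=(-7,5,N) → sL=2, sR=40/13, mL=-14/13, mR=-2
sensor matrix S = [[16/13, 80/49], [2, 40/13]]; det S = 4320/8281
solve [mL_A; mL_B] = S·[w00; w01] and [mR_A; mR_B] = S·[w10; w11]:
  w00 = 1, w01 = -1, w10 = -1, w11 = 0

1 -1 -1 0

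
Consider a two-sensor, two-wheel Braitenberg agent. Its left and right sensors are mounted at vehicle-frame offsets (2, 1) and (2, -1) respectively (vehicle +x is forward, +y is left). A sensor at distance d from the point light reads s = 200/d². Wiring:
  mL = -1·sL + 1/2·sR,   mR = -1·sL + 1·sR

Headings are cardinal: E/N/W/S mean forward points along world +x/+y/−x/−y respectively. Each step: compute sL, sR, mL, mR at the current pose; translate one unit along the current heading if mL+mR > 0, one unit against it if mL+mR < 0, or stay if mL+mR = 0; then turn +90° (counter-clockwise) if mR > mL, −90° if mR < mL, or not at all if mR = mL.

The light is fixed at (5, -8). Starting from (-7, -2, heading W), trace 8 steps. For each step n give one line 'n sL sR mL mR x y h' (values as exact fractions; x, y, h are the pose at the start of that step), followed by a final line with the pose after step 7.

n=0: pose=(-7,-2,W); sL=200/221, sR=40/49; mL=-5380/10829, mR=-960/10829; mL+mR=-6340/10829 → advance -1; mR−mL=20/49 → turn +1·90°
n=1: pose=(-6,-2,S); sL=50/29, sR=5/4; mL=-255/232, mR=-55/116; mL+mR=-365/232 → advance -1; mR−mL=5/8 → turn +1·90°
n=2: pose=(-6,-1,E); sL=40/29, sR=200/117; mL=-1780/3393, mR=1120/3393; mL+mR=-220/1131 → advance -1; mR−mL=100/117 → turn +1·90°
n=3: pose=(-7,-1,N); sL=4/5, sR=100/101; mL=-154/505, mR=96/505; mL+mR=-58/505 → advance -1; mR−mL=50/101 → turn +1·90°
n=4: pose=(-7,-2,W); sL=200/221, sR=40/49; mL=-5380/10829, mR=-960/10829; mL+mR=-6340/10829 → advance -1; mR−mL=20/49 → turn +1·90°
n=5: pose=(-6,-2,S); sL=50/29, sR=5/4; mL=-255/232, mR=-55/116; mL+mR=-365/232 → advance -1; mR−mL=5/8 → turn +1·90°
n=6: pose=(-6,-1,E); sL=40/29, sR=200/117; mL=-1780/3393, mR=1120/3393; mL+mR=-220/1131 → advance -1; mR−mL=100/117 → turn +1·90°
n=7: pose=(-7,-1,N); sL=4/5, sR=100/101; mL=-154/505, mR=96/505; mL+mR=-58/505 → advance -1; mR−mL=50/101 → turn +1·90°

0 200/221 40/49 -5380/10829 -960/10829 -7 -2 W
1 50/29 5/4 -255/232 -55/116 -6 -2 S
2 40/29 200/117 -1780/3393 1120/3393 -6 -1 E
3 4/5 100/101 -154/505 96/505 -7 -1 N
4 200/221 40/49 -5380/10829 -960/10829 -7 -2 W
5 50/29 5/4 -255/232 -55/116 -6 -2 S
6 40/29 200/117 -1780/3393 1120/3393 -6 -1 E
7 4/5 100/101 -154/505 96/505 -7 -1 N
final -7 -2 W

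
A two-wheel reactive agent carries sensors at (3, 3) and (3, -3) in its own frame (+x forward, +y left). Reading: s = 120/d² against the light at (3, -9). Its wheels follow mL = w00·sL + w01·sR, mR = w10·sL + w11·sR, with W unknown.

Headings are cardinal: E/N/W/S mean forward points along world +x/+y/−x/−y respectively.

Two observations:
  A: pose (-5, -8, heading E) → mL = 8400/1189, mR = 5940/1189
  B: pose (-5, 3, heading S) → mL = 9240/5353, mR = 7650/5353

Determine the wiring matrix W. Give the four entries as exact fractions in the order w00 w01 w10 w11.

obs A: pose=(-5,-8,E) → sL=120/41, sR=120/29, mL=8400/1189, mR=5940/1189
obs B: pose=(-5,3,S) → sL=60/53, sR=60/101, mL=9240/5353, mR=7650/5353
sensor matrix S = [[120/41, 120/29], [60/53, 60/101]]; det S = -18748800/6364717
solve [mL_A; mL_B] = S·[w00; w01] and [mR_A; mR_B] = S·[w10; w11]:
  w00 = 1, w01 = 1, w10 = 1, w11 = 1/2

1 1 1 1/2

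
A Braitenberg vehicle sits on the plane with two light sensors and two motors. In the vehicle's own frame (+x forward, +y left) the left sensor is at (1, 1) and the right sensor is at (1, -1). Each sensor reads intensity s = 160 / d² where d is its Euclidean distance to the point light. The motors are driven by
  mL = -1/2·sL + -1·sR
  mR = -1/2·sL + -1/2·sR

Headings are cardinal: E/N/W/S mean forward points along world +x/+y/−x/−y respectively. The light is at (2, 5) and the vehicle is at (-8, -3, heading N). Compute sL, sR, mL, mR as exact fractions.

16/17 16/13 -376/221 -240/221

left sensor world pos  = (-9, -2); dL² = 170
right sensor world pos = (-7, -2); dR² = 130
sL = 160/170 = 16/17
sR = 160/130 = 16/13
mL = -1/2·sL + -1·sR = -376/221
mR = -1/2·sL + -1/2·sR = -240/221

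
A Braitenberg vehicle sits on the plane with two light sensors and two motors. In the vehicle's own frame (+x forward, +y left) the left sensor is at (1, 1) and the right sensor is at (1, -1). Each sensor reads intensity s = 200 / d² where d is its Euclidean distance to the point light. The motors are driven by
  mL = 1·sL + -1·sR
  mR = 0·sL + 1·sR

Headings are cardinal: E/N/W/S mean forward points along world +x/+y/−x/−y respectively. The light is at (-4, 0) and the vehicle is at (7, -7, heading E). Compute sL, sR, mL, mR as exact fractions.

left sensor world pos  = (8, -6); dL² = 180
right sensor world pos = (8, -8); dR² = 208
sL = 200/180 = 10/9
sR = 200/208 = 25/26
mL = 1·sL + -1·sR = 35/234
mR = 0·sL + 1·sR = 25/26

10/9 25/26 35/234 25/26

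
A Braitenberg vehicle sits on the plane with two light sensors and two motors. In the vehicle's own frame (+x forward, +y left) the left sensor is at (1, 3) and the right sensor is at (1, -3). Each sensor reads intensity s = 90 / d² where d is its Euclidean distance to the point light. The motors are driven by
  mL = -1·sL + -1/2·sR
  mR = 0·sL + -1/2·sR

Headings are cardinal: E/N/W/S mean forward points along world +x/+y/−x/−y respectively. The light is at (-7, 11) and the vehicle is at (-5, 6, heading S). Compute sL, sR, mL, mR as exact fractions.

90/61 90/37 -6075/2257 -45/37

left sensor world pos  = (-2, 5); dL² = 61
right sensor world pos = (-8, 5); dR² = 37
sL = 90/61 = 90/61
sR = 90/37 = 90/37
mL = -1·sL + -1/2·sR = -6075/2257
mR = 0·sL + -1/2·sR = -45/37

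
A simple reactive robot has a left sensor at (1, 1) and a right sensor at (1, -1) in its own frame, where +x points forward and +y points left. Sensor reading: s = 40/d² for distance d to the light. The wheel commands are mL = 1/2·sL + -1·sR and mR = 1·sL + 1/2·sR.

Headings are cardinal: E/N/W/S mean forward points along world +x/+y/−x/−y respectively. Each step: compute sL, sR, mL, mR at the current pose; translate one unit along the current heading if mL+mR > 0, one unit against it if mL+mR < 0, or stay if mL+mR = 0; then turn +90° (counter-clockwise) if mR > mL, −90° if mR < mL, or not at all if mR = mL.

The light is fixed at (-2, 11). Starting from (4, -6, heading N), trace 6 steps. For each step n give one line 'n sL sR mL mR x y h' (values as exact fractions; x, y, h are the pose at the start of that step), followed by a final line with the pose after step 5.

0 40/281 8/61 -1028/17141 3564/17141 4 -6 N
1 20/157 4/25 -378/3925 814/3925 4 -5 W
2 8/65 8/61 -276/3965 748/3965 3 -5 S
3 10/73 1/9 -28/657 253/1314 3 -6 E
4 40/281 8/61 -1028/17141 3564/17141 4 -6 N
5 20/157 4/25 -378/3925 814/3925 4 -5 W
final 3 -5 S

n=0: pose=(4,-6,N); sL=40/281, sR=8/61; mL=-1028/17141, mR=3564/17141; mL+mR=2536/17141 → advance +1; mR−mL=4592/17141 → turn +1·90°
n=1: pose=(4,-5,W); sL=20/157, sR=4/25; mL=-378/3925, mR=814/3925; mL+mR=436/3925 → advance +1; mR−mL=1192/3925 → turn +1·90°
n=2: pose=(3,-5,S); sL=8/65, sR=8/61; mL=-276/3965, mR=748/3965; mL+mR=472/3965 → advance +1; mR−mL=1024/3965 → turn +1·90°
n=3: pose=(3,-6,E); sL=10/73, sR=1/9; mL=-28/657, mR=253/1314; mL+mR=197/1314 → advance +1; mR−mL=103/438 → turn +1·90°
n=4: pose=(4,-6,N); sL=40/281, sR=8/61; mL=-1028/17141, mR=3564/17141; mL+mR=2536/17141 → advance +1; mR−mL=4592/17141 → turn +1·90°
n=5: pose=(4,-5,W); sL=20/157, sR=4/25; mL=-378/3925, mR=814/3925; mL+mR=436/3925 → advance +1; mR−mL=1192/3925 → turn +1·90°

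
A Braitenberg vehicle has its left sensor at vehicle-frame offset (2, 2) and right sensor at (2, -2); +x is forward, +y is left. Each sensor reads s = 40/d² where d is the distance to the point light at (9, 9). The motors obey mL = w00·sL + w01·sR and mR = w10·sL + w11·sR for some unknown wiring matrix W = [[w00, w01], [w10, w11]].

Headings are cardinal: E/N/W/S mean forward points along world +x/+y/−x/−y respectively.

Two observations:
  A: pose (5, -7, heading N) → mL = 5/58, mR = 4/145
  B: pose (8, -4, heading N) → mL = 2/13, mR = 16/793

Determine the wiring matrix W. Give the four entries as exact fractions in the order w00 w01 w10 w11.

1/2 0 -1 1

obs A: pose=(5,-7,N) → sL=5/29, sR=1/5, mL=5/58, mR=4/145
obs B: pose=(8,-4,N) → sL=4/13, sR=20/61, mL=2/13, mR=16/793
sensor matrix S = [[5/29, 1/5], [4/13, 20/61]]; det S = -576/114985
solve [mL_A; mL_B] = S·[w00; w01] and [mR_A; mR_B] = S·[w10; w11]:
  w00 = 1/2, w01 = 0, w10 = -1, w11 = 1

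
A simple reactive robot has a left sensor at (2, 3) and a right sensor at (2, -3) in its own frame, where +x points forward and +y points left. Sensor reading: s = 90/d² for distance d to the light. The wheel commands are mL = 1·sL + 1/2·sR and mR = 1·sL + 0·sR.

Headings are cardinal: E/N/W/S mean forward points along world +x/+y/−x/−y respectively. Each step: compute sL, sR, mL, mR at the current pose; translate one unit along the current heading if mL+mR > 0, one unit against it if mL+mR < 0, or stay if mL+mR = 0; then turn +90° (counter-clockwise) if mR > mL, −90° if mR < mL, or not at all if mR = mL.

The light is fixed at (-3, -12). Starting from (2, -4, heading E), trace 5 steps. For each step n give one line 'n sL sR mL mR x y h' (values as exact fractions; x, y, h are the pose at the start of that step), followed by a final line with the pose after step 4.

0 9/17 45/37 1431/1258 9/17 2 -4 E
1 10/13 2 23/13 10/13 3 -4 S
2 45/16 45/58 1485/464 45/16 3 -5 W
3 18/17 18/29 675/493 18/17 2 -5 N
4 9/17 45/37 1431/1258 9/17 2 -4 E
final 3 -4 S

n=0: pose=(2,-4,E); sL=9/17, sR=45/37; mL=1431/1258, mR=9/17; mL+mR=2097/1258 → advance +1; mR−mL=-45/74 → turn -1·90°
n=1: pose=(3,-4,S); sL=10/13, sR=2; mL=23/13, mR=10/13; mL+mR=33/13 → advance +1; mR−mL=-1 → turn -1·90°
n=2: pose=(3,-5,W); sL=45/16, sR=45/58; mL=1485/464, mR=45/16; mL+mR=1395/232 → advance +1; mR−mL=-45/116 → turn -1·90°
n=3: pose=(2,-5,N); sL=18/17, sR=18/29; mL=675/493, mR=18/17; mL+mR=1197/493 → advance +1; mR−mL=-9/29 → turn -1·90°
n=4: pose=(2,-4,E); sL=9/17, sR=45/37; mL=1431/1258, mR=9/17; mL+mR=2097/1258 → advance +1; mR−mL=-45/74 → turn -1·90°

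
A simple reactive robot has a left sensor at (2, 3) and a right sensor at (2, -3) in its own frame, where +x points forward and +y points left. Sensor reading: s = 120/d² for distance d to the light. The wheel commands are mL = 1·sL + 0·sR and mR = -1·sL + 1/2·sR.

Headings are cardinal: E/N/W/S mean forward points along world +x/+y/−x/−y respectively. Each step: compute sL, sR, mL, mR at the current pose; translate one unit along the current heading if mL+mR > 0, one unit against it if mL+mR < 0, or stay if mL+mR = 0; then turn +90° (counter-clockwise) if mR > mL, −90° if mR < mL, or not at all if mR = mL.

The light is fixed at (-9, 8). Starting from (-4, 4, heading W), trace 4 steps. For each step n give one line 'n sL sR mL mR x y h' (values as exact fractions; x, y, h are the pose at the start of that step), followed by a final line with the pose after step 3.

n=0: pose=(-4,4,W); sL=60/29, sR=12; mL=60/29, mR=114/29; mL+mR=6 → advance +1; mR−mL=54/29 → turn +1·90°
n=1: pose=(-5,4,S); sL=24/17, sR=120/37; mL=24/17, mR=132/629; mL+mR=60/37 → advance +1; mR−mL=-756/629 → turn -1·90°
n=2: pose=(-5,3,W); sL=30/17, sR=15; mL=30/17, mR=195/34; mL+mR=15/2 → advance +1; mR−mL=135/34 → turn +1·90°
n=3: pose=(-6,3,S); sL=24/17, sR=120/49; mL=24/17, mR=-156/833; mL+mR=60/49 → advance +1; mR−mL=-1332/833 → turn -1·90°

0 60/29 12 60/29 114/29 -4 4 W
1 24/17 120/37 24/17 132/629 -5 4 S
2 30/17 15 30/17 195/34 -5 3 W
3 24/17 120/49 24/17 -156/833 -6 3 S
final -6 2 W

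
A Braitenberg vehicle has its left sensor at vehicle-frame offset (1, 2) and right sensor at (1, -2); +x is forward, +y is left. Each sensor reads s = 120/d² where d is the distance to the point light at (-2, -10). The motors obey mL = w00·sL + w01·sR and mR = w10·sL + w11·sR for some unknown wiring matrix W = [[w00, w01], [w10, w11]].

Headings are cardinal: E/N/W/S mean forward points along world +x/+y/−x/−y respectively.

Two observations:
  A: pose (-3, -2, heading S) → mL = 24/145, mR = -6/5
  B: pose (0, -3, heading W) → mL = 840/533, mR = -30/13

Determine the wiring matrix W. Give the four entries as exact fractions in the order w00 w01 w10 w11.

obs A: pose=(-3,-2,S) → sL=12/5, sR=60/29, mL=24/145, mR=-6/5
obs B: pose=(0,-3,W) → sL=60/13, sR=60/41, mL=840/533, mR=-30/13
sensor matrix S = [[12/5, 60/29], [60/13, 60/41]]; det S = -93312/15457
solve [mL_A; mL_B] = S·[w00; w01] and [mR_A; mR_B] = S·[w10; w11]:
  w00 = 1/2, w01 = -1/2, w10 = -1/2, w11 = 0

1/2 -1/2 -1/2 0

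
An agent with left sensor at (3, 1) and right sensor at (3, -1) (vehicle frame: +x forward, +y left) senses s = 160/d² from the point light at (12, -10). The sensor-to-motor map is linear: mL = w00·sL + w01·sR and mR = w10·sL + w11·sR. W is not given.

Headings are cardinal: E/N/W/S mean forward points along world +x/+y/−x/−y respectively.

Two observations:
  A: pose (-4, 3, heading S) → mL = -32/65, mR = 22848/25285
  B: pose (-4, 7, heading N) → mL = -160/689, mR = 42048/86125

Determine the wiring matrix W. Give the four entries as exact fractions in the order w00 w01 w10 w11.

-1 0 1 1

obs A: pose=(-4,3,S) → sL=32/65, sR=160/389, mL=-32/65, mR=22848/25285
obs B: pose=(-4,7,N) → sL=160/689, sR=32/125, mL=-160/689, mR=42048/86125
sensor matrix S = [[32/65, 160/389], [160/689, 32/125]]; det S = 393216/12885625
solve [mL_A; mL_B] = S·[w00; w01] and [mR_A; mR_B] = S·[w10; w11]:
  w00 = -1, w01 = 0, w10 = 1, w11 = 1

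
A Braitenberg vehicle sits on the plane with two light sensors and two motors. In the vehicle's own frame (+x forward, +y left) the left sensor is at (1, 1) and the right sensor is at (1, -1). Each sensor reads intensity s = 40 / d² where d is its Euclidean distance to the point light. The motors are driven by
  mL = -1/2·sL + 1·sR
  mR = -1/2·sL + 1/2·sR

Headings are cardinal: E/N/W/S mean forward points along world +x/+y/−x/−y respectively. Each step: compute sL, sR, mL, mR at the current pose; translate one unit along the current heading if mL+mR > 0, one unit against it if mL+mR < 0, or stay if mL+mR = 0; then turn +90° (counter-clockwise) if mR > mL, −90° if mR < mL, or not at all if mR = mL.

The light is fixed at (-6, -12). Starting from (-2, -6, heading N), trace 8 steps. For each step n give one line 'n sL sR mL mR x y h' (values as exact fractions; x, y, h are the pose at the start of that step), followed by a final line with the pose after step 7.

0 20/29 20/37 210/1073 -80/1073 -2 -6 N
1 40/89 40/61 2340/5429 560/5429 -2 -5 E
2 5/9 10/13 115/234 25/234 -1 -5 S
3 40/41 8/13 68/533 -96/533 -1 -6 W
4 20/37 20/49 250/1813 -120/1813 0 -6 N
5 40/113 8/17 564/1921 112/1921 0 -5 E
6 2/5 5/9 16/45 7/90 1 -5 S
7 40/61 8/17 148/1037 -96/1037 1 -6 W
final 0 -6 N

n=0: pose=(-2,-6,N); sL=20/29, sR=20/37; mL=210/1073, mR=-80/1073; mL+mR=130/1073 → advance +1; mR−mL=-10/37 → turn -1·90°
n=1: pose=(-2,-5,E); sL=40/89, sR=40/61; mL=2340/5429, mR=560/5429; mL+mR=2900/5429 → advance +1; mR−mL=-20/61 → turn -1·90°
n=2: pose=(-1,-5,S); sL=5/9, sR=10/13; mL=115/234, mR=25/234; mL+mR=70/117 → advance +1; mR−mL=-5/13 → turn -1·90°
n=3: pose=(-1,-6,W); sL=40/41, sR=8/13; mL=68/533, mR=-96/533; mL+mR=-28/533 → advance -1; mR−mL=-4/13 → turn -1·90°
n=4: pose=(0,-6,N); sL=20/37, sR=20/49; mL=250/1813, mR=-120/1813; mL+mR=130/1813 → advance +1; mR−mL=-10/49 → turn -1·90°
n=5: pose=(0,-5,E); sL=40/113, sR=8/17; mL=564/1921, mR=112/1921; mL+mR=676/1921 → advance +1; mR−mL=-4/17 → turn -1·90°
n=6: pose=(1,-5,S); sL=2/5, sR=5/9; mL=16/45, mR=7/90; mL+mR=13/30 → advance +1; mR−mL=-5/18 → turn -1·90°
n=7: pose=(1,-6,W); sL=40/61, sR=8/17; mL=148/1037, mR=-96/1037; mL+mR=52/1037 → advance +1; mR−mL=-4/17 → turn -1·90°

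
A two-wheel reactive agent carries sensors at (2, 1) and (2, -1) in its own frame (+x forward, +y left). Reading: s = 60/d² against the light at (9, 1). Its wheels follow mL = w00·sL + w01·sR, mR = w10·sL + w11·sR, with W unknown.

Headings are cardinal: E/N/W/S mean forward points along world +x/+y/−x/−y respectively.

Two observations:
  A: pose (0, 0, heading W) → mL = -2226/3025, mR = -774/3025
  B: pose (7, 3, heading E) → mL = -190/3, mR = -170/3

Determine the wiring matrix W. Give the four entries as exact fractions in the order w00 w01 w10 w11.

obs A: pose=(0,0,W) → sL=12/25, sR=60/121, mL=-2226/3025, mR=-774/3025
obs B: pose=(7,3,E) → sL=20/3, sR=60, mL=-190/3, mR=-170/3
sensor matrix S = [[12/25, 60/121], [20/3, 60]]; det S = 15424/605
solve [mL_A; mL_B] = S·[w00; w01] and [mR_A; mR_B] = S·[w10; w11]:
  w00 = -1/2, w01 = -1, w10 = 1/2, w11 = -1

-1/2 -1 1/2 -1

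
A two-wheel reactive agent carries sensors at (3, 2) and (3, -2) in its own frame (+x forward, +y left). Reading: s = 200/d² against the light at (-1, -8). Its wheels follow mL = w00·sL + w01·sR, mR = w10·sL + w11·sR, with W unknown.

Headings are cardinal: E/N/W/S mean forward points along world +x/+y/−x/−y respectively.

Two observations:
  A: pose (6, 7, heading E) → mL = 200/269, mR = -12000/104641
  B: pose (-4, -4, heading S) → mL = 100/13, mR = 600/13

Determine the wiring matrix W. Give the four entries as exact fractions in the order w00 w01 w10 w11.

0 1 1/2 -1/2

obs A: pose=(6,7,E) → sL=200/389, sR=200/269, mL=200/269, mR=-12000/104641
obs B: pose=(-4,-4,S) → sL=100, sR=100/13, mL=100/13, mR=600/13
sensor matrix S = [[200/389, 200/269], [100, 100/13]]; det S = -95760000/1360333
solve [mL_A; mL_B] = S·[w00; w01] and [mR_A; mR_B] = S·[w10; w11]:
  w00 = 0, w01 = 1, w10 = 1/2, w11 = -1/2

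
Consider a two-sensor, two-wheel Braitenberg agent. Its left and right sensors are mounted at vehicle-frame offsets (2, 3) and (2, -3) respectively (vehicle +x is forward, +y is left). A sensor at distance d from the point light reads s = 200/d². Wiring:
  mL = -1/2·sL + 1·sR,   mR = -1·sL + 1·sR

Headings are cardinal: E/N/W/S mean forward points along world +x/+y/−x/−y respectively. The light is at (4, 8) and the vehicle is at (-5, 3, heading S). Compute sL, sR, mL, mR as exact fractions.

40/17 200/193 -460/3281 -4320/3281

left sensor world pos  = (-2, 1); dL² = 85
right sensor world pos = (-8, 1); dR² = 193
sL = 200/85 = 40/17
sR = 200/193 = 200/193
mL = -1/2·sL + 1·sR = -460/3281
mR = -1·sL + 1·sR = -4320/3281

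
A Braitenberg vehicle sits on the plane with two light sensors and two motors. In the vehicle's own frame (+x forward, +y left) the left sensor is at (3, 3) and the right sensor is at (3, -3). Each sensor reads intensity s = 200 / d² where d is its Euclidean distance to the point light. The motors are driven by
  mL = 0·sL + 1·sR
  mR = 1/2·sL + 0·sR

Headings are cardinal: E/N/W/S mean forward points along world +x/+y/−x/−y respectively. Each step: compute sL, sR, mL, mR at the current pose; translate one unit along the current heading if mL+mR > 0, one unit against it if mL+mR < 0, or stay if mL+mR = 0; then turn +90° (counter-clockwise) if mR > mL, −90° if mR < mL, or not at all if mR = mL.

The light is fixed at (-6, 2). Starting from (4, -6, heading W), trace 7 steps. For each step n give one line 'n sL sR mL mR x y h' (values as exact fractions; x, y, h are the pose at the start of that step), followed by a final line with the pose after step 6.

0 20/17 100/37 100/37 10/17 4 -6 W
1 200/61 200/169 200/169 100/61 3 -6 N
2 25/17 50/13 50/13 25/34 3 -5 W
3 200/41 200/137 200/137 100/41 2 -5 N
4 100/53 100/17 100/17 50/53 2 -4 W
5 8 200/109 200/109 4 1 -4 N
6 5/2 10 10 5/4 1 -3 W
final 0 -3 N

n=0: pose=(4,-6,W); sL=20/17, sR=100/37; mL=100/37, mR=10/17; mL+mR=2070/629 → advance +1; mR−mL=-1330/629 → turn -1·90°
n=1: pose=(3,-6,N); sL=200/61, sR=200/169; mL=200/169, mR=100/61; mL+mR=29100/10309 → advance +1; mR−mL=4700/10309 → turn +1·90°
n=2: pose=(3,-5,W); sL=25/17, sR=50/13; mL=50/13, mR=25/34; mL+mR=2025/442 → advance +1; mR−mL=-1375/442 → turn -1·90°
n=3: pose=(2,-5,N); sL=200/41, sR=200/137; mL=200/137, mR=100/41; mL+mR=21900/5617 → advance +1; mR−mL=5500/5617 → turn +1·90°
n=4: pose=(2,-4,W); sL=100/53, sR=100/17; mL=100/17, mR=50/53; mL+mR=6150/901 → advance +1; mR−mL=-4450/901 → turn -1·90°
n=5: pose=(1,-4,N); sL=8, sR=200/109; mL=200/109, mR=4; mL+mR=636/109 → advance +1; mR−mL=236/109 → turn +1·90°
n=6: pose=(1,-3,W); sL=5/2, sR=10; mL=10, mR=5/4; mL+mR=45/4 → advance +1; mR−mL=-35/4 → turn -1·90°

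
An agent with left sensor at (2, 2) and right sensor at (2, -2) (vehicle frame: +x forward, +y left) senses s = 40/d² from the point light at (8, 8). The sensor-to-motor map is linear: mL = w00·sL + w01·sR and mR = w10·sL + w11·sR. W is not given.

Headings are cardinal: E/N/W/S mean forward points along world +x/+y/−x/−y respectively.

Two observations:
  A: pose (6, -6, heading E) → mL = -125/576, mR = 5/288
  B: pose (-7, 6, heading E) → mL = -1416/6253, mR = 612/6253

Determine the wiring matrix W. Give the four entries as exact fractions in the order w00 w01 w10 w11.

-1/2 -1/2 -1/2 1

obs A: pose=(6,-6,E) → sL=5/18, sR=5/32, mL=-125/576, mR=5/288
obs B: pose=(-7,6,E) → sL=40/169, sR=8/37, mL=-1416/6253, mR=612/6253
sensor matrix S = [[5/18, 5/32], [40/169, 8/37]]; det S = 5195/225108
solve [mL_A; mL_B] = S·[w00; w01] and [mR_A; mR_B] = S·[w10; w11]:
  w00 = -1/2, w01 = -1/2, w10 = -1/2, w11 = 1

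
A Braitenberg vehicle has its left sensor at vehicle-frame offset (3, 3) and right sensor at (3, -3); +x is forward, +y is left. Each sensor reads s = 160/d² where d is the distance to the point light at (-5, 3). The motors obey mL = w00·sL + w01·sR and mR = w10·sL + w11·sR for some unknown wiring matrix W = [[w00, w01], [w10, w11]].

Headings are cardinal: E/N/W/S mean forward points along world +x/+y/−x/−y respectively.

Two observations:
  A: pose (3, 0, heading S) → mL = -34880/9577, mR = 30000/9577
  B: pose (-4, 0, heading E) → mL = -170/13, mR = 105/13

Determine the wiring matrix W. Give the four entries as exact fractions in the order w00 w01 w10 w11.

obs A: pose=(3,0,S) → sL=160/157, sR=160/61, mL=-34880/9577, mR=30000/9577
obs B: pose=(-4,0,E) → sL=10, sR=40/13, mL=-170/13, mR=105/13
sensor matrix S = [[160/157, 160/61], [10, 40/13]]; det S = -2875200/124501
solve [mL_A; mL_B] = S·[w00; w01] and [mR_A; mR_B] = S·[w10; w11]:
  w00 = -1, w01 = -1, w10 = 1/2, w11 = 1

-1 -1 1/2 1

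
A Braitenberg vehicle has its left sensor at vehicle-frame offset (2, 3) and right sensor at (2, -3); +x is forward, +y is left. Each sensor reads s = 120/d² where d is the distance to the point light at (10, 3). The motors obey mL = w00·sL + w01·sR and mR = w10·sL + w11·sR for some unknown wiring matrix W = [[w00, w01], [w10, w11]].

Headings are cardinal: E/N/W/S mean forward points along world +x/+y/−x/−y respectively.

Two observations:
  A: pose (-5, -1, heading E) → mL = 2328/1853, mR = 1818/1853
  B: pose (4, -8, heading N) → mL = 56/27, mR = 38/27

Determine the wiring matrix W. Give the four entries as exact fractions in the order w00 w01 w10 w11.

1 1 1 1/2

obs A: pose=(-5,-1,E) → sL=12/17, sR=60/109, mL=2328/1853, mR=1818/1853
obs B: pose=(4,-8,N) → sL=20/27, sR=4/3, mL=56/27, mR=38/27
sensor matrix S = [[12/17, 60/109], [20/27, 4/3]]; det S = 8896/16677
solve [mL_A; mL_B] = S·[w00; w01] and [mR_A; mR_B] = S·[w10; w11]:
  w00 = 1, w01 = 1, w10 = 1, w11 = 1/2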